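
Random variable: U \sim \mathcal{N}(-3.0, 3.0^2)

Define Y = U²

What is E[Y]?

Using E[X²] = Var(X) + (E[X])²:
E[U] = -3
Var(U) = 3.0^2 = 9
E[U²] = 9 + (-3)² = 9 + 9 = 18

18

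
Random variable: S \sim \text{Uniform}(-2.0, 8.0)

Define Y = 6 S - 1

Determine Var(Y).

For Y = aS + b: Var(Y) = a² * Var(S)
Var(S) = (8 + 2)^2/12 = 8.3333333
Var(Y) = 6² * 8.3333333 = 36 * 8.3333333 = 300

300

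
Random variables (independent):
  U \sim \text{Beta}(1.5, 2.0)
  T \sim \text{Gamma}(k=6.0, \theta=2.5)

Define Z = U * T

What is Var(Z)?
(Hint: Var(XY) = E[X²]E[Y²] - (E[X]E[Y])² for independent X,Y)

Var(XY) = E[X²]E[Y²] - (E[X]E[Y])²
E[U] = 0.42857143, Var(U) = 0.054421769
E[T] = 15, Var(T) = 37.5
E[U²] = 0.054421769 + 0.42857143² = 0.23809524
E[T²] = 37.5 + 15² = 262.5
Var(Z) = 0.23809524*262.5 - (0.42857143*15)²
= 62.5 - 41.326531 = 21.173469

21.173469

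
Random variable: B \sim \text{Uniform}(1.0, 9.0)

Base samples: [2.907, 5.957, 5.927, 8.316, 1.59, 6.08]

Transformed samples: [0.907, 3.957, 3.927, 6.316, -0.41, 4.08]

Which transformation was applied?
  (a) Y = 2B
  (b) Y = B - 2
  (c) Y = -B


Checking option (b) Y = B - 2:
  B = 2.907 -> Y = 0.907 ✓
  B = 5.957 -> Y = 3.957 ✓
  B = 5.927 -> Y = 3.927 ✓
All samples match this transformation.

(b) B - 2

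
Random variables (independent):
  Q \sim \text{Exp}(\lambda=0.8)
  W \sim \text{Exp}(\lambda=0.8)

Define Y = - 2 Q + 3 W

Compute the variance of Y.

For independent RVs: Var(aX + bY) = a²Var(X) + b²Var(Y)
Var(Q) = 1.5625
Var(W) = 1.5625
Var(Y) = (-2)²*1.5625 + 3²*1.5625
= 4*1.5625 + 9*1.5625 = 20.3125

20.3125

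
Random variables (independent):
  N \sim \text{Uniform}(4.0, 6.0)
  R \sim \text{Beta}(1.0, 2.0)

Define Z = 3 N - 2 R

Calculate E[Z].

E[Z] = 3*E[N] - 2*E[R]
E[N] = 5
E[R] = 0.33333333
E[Z] = 3*5 - 2*0.33333333 = 14.333333

14.333333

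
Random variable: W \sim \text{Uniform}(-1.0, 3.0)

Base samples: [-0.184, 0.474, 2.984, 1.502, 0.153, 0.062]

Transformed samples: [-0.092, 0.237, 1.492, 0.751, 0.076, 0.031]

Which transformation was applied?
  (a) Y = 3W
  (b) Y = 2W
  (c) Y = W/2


Checking option (c) Y = W/2:
  W = -0.184 -> Y = -0.092 ✓
  W = 0.474 -> Y = 0.237 ✓
  W = 2.984 -> Y = 1.492 ✓
All samples match this transformation.

(c) W/2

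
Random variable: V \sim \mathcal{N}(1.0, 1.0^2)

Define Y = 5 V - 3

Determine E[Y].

For Y = 5V - 3:
E[Y] = 5 * E[V] - 3
E[V] = 1.0 = 1
E[Y] = 5 * 1 - 3 = 2

2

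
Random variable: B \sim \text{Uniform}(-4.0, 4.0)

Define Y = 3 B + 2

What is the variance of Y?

For Y = aB + b: Var(Y) = a² * Var(B)
Var(B) = (4 + 4)^2/12 = 5.3333333
Var(Y) = 3² * 5.3333333 = 9 * 5.3333333 = 48

48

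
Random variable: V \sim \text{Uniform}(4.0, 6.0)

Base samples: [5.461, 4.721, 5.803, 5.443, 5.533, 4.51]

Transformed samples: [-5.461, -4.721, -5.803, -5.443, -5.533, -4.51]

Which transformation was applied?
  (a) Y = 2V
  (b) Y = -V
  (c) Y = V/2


Checking option (b) Y = -V:
  V = 5.461 -> Y = -5.461 ✓
  V = 4.721 -> Y = -4.721 ✓
  V = 5.803 -> Y = -5.803 ✓
All samples match this transformation.

(b) -V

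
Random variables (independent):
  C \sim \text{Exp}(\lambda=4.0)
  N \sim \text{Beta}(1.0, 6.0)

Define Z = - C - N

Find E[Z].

E[Z] = -1*E[C] - 1*E[N]
E[C] = 0.25
E[N] = 0.14285714
E[Z] = -1*0.25 - 1*0.14285714 = -0.39285714

-0.39285714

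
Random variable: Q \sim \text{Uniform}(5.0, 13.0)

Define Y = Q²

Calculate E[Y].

Using E[X²] = Var(X) + (E[X])²:
E[Q] = 9
Var(Q) = (13 - 5)^2/12 = 5.3333333
E[Q²] = 5.3333333 + 9² = 5.3333333 + 81 = 86.333333

86.333333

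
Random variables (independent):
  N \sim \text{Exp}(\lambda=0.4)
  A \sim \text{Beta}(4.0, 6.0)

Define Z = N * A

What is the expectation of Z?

For independent RVs: E[XY] = E[X]*E[Y]
E[N] = 2.5
E[A] = 0.4
E[Z] = 2.5 * 0.4 = 1

1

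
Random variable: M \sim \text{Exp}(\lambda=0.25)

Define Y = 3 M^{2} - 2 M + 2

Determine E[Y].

E[Y] = 3*E[M²] - 2*E[M] + 2
E[M] = 4
E[M²] = Var(M) + (E[M])² = 16 + 16 = 32
E[Y] = 3*32 - 2*4 + 2 = 90

90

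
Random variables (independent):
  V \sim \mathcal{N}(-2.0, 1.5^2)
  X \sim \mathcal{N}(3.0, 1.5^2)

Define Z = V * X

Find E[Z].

For independent RVs: E[XY] = E[X]*E[Y]
E[V] = -2
E[X] = 3
E[Z] = -2 * 3 = -6

-6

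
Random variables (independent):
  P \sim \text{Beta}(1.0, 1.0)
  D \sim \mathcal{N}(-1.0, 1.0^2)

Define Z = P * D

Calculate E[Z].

For independent RVs: E[XY] = E[X]*E[Y]
E[P] = 0.5
E[D] = -1
E[Z] = 0.5 * (-1) = -0.5

-0.5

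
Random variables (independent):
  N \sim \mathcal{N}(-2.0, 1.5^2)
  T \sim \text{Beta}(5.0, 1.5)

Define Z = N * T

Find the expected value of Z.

For independent RVs: E[XY] = E[X]*E[Y]
E[N] = -2
E[T] = 0.76923077
E[Z] = -2 * 0.76923077 = -1.5384615

-1.5384615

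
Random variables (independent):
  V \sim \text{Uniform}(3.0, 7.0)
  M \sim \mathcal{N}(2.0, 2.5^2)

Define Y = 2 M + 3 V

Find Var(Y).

For independent RVs: Var(aX + bY) = a²Var(X) + b²Var(Y)
Var(V) = 1.3333333
Var(M) = 6.25
Var(Y) = 3²*1.3333333 + 2²*6.25
= 9*1.3333333 + 4*6.25 = 37

37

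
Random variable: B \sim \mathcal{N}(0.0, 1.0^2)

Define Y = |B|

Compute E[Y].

For X ~ N(0, 1.0²), E[|X|] = sigma * sqrt(2/pi)
= 1.0 * sqrt(2/pi) = 0.79788456

0.79788456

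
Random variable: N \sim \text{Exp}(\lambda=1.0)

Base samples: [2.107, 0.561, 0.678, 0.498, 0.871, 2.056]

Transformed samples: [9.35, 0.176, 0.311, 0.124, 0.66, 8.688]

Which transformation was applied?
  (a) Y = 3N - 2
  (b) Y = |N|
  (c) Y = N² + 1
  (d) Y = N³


Checking option (d) Y = N³:
  N = 2.107 -> Y = 9.35 ✓
  N = 0.561 -> Y = 0.176 ✓
  N = 0.678 -> Y = 0.311 ✓
All samples match this transformation.

(d) N³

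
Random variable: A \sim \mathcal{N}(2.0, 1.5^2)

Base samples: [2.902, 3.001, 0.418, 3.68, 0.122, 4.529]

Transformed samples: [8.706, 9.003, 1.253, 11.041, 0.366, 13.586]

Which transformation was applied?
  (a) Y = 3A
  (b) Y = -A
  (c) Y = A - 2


Checking option (a) Y = 3A:
  A = 2.902 -> Y = 8.706 ✓
  A = 3.001 -> Y = 9.003 ✓
  A = 0.418 -> Y = 1.253 ✓
All samples match this transformation.

(a) 3A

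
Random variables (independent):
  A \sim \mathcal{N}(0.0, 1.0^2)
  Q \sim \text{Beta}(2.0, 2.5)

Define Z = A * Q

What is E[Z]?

For independent RVs: E[XY] = E[X]*E[Y]
E[A] = 0
E[Q] = 0.44444444
E[Z] = 0 * 0.44444444 = 0

0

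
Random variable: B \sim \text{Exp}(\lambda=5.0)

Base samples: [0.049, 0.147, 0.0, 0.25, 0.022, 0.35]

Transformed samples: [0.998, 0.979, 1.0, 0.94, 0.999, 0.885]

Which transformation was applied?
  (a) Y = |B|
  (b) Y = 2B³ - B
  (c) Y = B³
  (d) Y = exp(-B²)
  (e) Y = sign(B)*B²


Checking option (d) Y = exp(-B²):
  B = 0.049 -> Y = 0.998 ✓
  B = 0.147 -> Y = 0.979 ✓
  B = 0.0 -> Y = 1.0 ✓
All samples match this transformation.

(d) exp(-B²)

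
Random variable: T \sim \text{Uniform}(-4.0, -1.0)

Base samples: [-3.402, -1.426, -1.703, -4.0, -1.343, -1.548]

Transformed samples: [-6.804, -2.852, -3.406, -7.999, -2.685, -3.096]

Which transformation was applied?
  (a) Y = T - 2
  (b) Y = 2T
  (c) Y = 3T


Checking option (b) Y = 2T:
  T = -3.402 -> Y = -6.804 ✓
  T = -1.426 -> Y = -2.852 ✓
  T = -1.703 -> Y = -3.406 ✓
All samples match this transformation.

(b) 2T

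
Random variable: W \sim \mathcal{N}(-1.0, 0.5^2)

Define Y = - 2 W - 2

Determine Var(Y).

For Y = aW + b: Var(Y) = a² * Var(W)
Var(W) = 0.5^2 = 0.25
Var(Y) = (-2)² * 0.25 = 4 * 0.25 = 1

1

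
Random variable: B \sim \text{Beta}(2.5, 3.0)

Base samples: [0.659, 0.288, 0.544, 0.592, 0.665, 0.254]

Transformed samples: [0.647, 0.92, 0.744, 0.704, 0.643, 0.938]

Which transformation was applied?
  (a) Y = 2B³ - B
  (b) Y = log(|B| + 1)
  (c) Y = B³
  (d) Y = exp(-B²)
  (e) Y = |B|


Checking option (d) Y = exp(-B²):
  B = 0.659 -> Y = 0.647 ✓
  B = 0.288 -> Y = 0.92 ✓
  B = 0.544 -> Y = 0.744 ✓
All samples match this transformation.

(d) exp(-B²)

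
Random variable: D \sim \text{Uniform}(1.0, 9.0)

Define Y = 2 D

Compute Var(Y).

For Y = aD + b: Var(Y) = a² * Var(D)
Var(D) = (9 - 1)^2/12 = 5.3333333
Var(Y) = 2² * 5.3333333 = 4 * 5.3333333 = 21.333333

21.333333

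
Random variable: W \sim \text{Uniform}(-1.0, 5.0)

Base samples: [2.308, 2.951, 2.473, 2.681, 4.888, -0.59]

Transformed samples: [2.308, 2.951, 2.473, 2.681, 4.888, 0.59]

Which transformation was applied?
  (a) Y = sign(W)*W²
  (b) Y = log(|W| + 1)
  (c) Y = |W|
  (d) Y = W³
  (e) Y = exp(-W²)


Checking option (c) Y = |W|:
  W = 2.308 -> Y = 2.308 ✓
  W = 2.951 -> Y = 2.951 ✓
  W = 2.473 -> Y = 2.473 ✓
All samples match this transformation.

(c) |W|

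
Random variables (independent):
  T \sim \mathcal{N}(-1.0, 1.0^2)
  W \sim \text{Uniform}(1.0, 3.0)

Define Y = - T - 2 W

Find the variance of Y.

For independent RVs: Var(aX + bY) = a²Var(X) + b²Var(Y)
Var(T) = 1
Var(W) = 0.33333333
Var(Y) = (-1)²*1 + (-2)²*0.33333333
= 1*1 + 4*0.33333333 = 2.3333333

2.3333333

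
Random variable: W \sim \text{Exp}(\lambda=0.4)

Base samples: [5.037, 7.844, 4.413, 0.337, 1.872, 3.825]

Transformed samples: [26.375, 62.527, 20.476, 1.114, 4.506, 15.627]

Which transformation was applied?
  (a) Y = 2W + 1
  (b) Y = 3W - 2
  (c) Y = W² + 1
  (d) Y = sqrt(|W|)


Checking option (c) Y = W² + 1:
  W = 5.037 -> Y = 26.375 ✓
  W = 7.844 -> Y = 62.527 ✓
  W = 4.413 -> Y = 20.476 ✓
All samples match this transformation.

(c) W² + 1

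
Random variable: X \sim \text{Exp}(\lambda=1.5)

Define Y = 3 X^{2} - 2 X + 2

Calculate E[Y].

E[Y] = 3*E[X²] - 2*E[X] + 2
E[X] = 0.66666667
E[X²] = Var(X) + (E[X])² = 0.44444444 + 0.44444444 = 0.88888889
E[Y] = 3*0.88888889 - 2*0.66666667 + 2 = 3.3333333

3.3333333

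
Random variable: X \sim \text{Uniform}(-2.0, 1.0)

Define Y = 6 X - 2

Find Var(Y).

For Y = aX + b: Var(Y) = a² * Var(X)
Var(X) = (1 + 2)^2/12 = 0.75
Var(Y) = 6² * 0.75 = 36 * 0.75 = 27

27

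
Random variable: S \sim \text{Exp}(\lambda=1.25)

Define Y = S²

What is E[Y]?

Using E[X²] = Var(X) + (E[X])²:
E[S] = 0.8
Var(S) = 1/1.25^2 = 0.64
E[S²] = 0.64 + 0.8² = 0.64 + 0.64 = 1.28

1.28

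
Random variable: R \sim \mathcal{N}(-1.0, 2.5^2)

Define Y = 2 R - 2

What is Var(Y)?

For Y = aR + b: Var(Y) = a² * Var(R)
Var(R) = 2.5^2 = 6.25
Var(Y) = 2² * 6.25 = 4 * 6.25 = 25

25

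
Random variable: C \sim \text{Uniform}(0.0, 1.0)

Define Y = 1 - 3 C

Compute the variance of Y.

For Y = aC + b: Var(Y) = a² * Var(C)
Var(C) = (1 - 0)^2/12 = 0.083333333
Var(Y) = (-3)² * 0.083333333 = 9 * 0.083333333 = 0.75

0.75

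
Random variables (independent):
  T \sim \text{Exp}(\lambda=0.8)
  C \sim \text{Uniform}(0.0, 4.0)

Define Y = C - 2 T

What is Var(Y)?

For independent RVs: Var(aX + bY) = a²Var(X) + b²Var(Y)
Var(T) = 1.5625
Var(C) = 1.3333333
Var(Y) = (-2)²*1.5625 + 1²*1.3333333
= 4*1.5625 + 1*1.3333333 = 7.5833333

7.5833333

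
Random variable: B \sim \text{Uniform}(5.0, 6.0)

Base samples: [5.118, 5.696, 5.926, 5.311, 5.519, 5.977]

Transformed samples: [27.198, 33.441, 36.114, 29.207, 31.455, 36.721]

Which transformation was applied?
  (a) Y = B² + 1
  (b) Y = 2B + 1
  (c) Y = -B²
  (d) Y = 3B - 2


Checking option (a) Y = B² + 1:
  B = 5.118 -> Y = 27.198 ✓
  B = 5.696 -> Y = 33.441 ✓
  B = 5.926 -> Y = 36.114 ✓
All samples match this transformation.

(a) B² + 1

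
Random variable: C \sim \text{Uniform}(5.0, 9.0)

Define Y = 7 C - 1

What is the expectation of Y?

For Y = 7C - 1:
E[Y] = 7 * E[C] - 1
E[C] = (5 + 9)/2 = 7
E[Y] = 7 * 7 - 1 = 48

48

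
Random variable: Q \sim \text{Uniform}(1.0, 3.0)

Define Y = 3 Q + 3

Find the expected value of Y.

For Y = 3Q + 3:
E[Y] = 3 * E[Q] + 3
E[Q] = (1 + 3)/2 = 2
E[Y] = 3 * 2 + 3 = 9

9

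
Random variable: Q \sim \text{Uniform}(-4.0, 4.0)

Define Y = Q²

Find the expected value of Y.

E[Q²] = Var(Q) + (E[Q])² = 5.3333333 + 0 = 5.3333333

5.3333333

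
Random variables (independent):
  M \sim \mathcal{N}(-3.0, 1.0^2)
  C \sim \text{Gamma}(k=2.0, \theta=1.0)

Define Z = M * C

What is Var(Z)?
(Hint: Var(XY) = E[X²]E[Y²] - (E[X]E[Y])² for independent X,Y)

Var(XY) = E[X²]E[Y²] - (E[X]E[Y])²
E[M] = -3, Var(M) = 1
E[C] = 2, Var(C) = 2
E[M²] = 1 + (-3)² = 10
E[C²] = 2 + 2² = 6
Var(Z) = 10*6 - (-3*2)²
= 60 - 36 = 24

24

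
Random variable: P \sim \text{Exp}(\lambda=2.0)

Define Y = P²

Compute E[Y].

Using E[X²] = Var(X) + (E[X])²:
E[P] = 0.5
Var(P) = 1/2.0^2 = 0.25
E[P²] = 0.25 + 0.5² = 0.25 + 0.25 = 0.5

0.5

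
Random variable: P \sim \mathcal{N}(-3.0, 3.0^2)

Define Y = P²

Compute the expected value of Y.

E[P²] = Var(P) + (E[P])² = 9 + 9 = 18

18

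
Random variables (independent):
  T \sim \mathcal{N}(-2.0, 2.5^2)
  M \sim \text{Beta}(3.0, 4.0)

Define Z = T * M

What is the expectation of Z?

For independent RVs: E[XY] = E[X]*E[Y]
E[T] = -2
E[M] = 0.42857143
E[Z] = -2 * 0.42857143 = -0.85714286

-0.85714286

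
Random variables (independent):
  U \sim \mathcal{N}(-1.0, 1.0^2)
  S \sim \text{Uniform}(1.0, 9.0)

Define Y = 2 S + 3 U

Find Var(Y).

For independent RVs: Var(aX + bY) = a²Var(X) + b²Var(Y)
Var(U) = 1
Var(S) = 5.3333333
Var(Y) = 3²*1 + 2²*5.3333333
= 9*1 + 4*5.3333333 = 30.333333

30.333333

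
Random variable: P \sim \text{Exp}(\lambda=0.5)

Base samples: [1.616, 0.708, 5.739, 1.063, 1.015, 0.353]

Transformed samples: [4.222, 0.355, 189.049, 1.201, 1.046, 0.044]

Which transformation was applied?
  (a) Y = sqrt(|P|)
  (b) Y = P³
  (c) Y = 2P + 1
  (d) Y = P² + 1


Checking option (b) Y = P³:
  P = 1.616 -> Y = 4.222 ✓
  P = 0.708 -> Y = 0.355 ✓
  P = 5.739 -> Y = 189.049 ✓
All samples match this transformation.

(b) P³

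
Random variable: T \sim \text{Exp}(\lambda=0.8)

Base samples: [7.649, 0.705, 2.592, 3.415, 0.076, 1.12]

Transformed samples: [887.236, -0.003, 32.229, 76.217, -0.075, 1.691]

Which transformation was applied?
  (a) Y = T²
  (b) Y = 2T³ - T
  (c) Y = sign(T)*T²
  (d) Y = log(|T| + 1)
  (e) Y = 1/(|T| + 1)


Checking option (b) Y = 2T³ - T:
  T = 7.649 -> Y = 887.236 ✓
  T = 0.705 -> Y = -0.003 ✓
  T = 2.592 -> Y = 32.229 ✓
All samples match this transformation.

(b) 2T³ - T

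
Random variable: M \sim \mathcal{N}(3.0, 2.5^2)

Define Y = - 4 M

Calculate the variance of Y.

For Y = aM + b: Var(Y) = a² * Var(M)
Var(M) = 2.5^2 = 6.25
Var(Y) = (-4)² * 6.25 = 16 * 6.25 = 100

100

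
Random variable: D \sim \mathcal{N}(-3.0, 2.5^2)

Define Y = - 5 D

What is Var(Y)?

For Y = aD + b: Var(Y) = a² * Var(D)
Var(D) = 2.5^2 = 6.25
Var(Y) = (-5)² * 6.25 = 25 * 6.25 = 156.25

156.25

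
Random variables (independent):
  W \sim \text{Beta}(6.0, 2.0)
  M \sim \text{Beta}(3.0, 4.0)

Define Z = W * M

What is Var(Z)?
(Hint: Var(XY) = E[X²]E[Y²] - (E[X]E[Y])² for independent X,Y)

Var(XY) = E[X²]E[Y²] - (E[X]E[Y])²
E[W] = 0.75, Var(W) = 0.020833333
E[M] = 0.42857143, Var(M) = 0.030612245
E[W²] = 0.020833333 + 0.75² = 0.58333333
E[M²] = 0.030612245 + 0.42857143² = 0.21428571
Var(Z) = 0.58333333*0.21428571 - (0.75*0.42857143)²
= 0.125 - 0.10331633 = 0.021683673

0.021683673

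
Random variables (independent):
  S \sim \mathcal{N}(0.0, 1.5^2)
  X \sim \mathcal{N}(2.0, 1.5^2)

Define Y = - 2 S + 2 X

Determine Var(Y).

For independent RVs: Var(aX + bY) = a²Var(X) + b²Var(Y)
Var(S) = 2.25
Var(X) = 2.25
Var(Y) = (-2)²*2.25 + 2²*2.25
= 4*2.25 + 4*2.25 = 18

18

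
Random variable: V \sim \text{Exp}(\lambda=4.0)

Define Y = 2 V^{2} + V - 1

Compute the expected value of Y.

E[Y] = 2*E[V²] + 1*E[V] - 1
E[V] = 0.25
E[V²] = Var(V) + (E[V])² = 0.0625 + 0.0625 = 0.125
E[Y] = 2*0.125 + 1*0.25 - 1 = -0.5

-0.5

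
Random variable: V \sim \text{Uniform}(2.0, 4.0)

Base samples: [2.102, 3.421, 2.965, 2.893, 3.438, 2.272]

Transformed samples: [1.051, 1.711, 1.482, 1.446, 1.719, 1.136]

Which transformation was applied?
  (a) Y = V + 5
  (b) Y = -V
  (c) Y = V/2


Checking option (c) Y = V/2:
  V = 2.102 -> Y = 1.051 ✓
  V = 3.421 -> Y = 1.711 ✓
  V = 2.965 -> Y = 1.482 ✓
All samples match this transformation.

(c) V/2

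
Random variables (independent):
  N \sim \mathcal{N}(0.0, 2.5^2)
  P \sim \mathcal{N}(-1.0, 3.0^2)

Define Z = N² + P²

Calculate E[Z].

E[Z] = E[N²] + E[P²]
E[N²] = Var(N) + E[N]² = 6.25 + 0 = 6.25
E[P²] = Var(P) + E[P]² = 9 + 1 = 10
E[Z] = 6.25 + 10 = 16.25

16.25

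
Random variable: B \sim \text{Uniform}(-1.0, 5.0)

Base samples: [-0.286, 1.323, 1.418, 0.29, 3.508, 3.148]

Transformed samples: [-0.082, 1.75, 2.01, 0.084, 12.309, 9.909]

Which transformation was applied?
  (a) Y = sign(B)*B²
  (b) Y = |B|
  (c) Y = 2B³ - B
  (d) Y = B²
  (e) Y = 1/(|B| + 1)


Checking option (a) Y = sign(B)*B²:
  B = -0.286 -> Y = -0.082 ✓
  B = 1.323 -> Y = 1.75 ✓
  B = 1.418 -> Y = 2.01 ✓
All samples match this transformation.

(a) sign(B)*B²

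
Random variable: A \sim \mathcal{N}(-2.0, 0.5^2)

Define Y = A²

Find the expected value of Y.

E[A²] = Var(A) + (E[A])² = 0.25 + 4 = 4.25

4.25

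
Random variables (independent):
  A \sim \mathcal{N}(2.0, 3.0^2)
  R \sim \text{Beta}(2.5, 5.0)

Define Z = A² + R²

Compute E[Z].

E[Z] = E[A²] + E[R²]
E[A²] = Var(A) + E[A]² = 9 + 4 = 13
E[R²] = Var(R) + E[R]² = 0.026143791 + 0.11111111 = 0.1372549
E[Z] = 13 + 0.1372549 = 13.137255

13.137255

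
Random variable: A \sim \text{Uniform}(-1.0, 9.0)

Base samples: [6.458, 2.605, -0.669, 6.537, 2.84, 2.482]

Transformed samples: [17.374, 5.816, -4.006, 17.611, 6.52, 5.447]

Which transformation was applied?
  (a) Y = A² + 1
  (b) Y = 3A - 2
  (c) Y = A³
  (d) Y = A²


Checking option (b) Y = 3A - 2:
  A = 6.458 -> Y = 17.374 ✓
  A = 2.605 -> Y = 5.816 ✓
  A = -0.669 -> Y = -4.006 ✓
All samples match this transformation.

(b) 3A - 2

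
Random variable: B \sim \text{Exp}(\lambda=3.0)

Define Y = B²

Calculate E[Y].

Using E[X²] = Var(X) + (E[X])²:
E[B] = 0.33333333
Var(B) = 1/3.0^2 = 0.11111111
E[B²] = 0.11111111 + 0.33333333² = 0.11111111 + 0.11111111 = 0.22222222

0.22222222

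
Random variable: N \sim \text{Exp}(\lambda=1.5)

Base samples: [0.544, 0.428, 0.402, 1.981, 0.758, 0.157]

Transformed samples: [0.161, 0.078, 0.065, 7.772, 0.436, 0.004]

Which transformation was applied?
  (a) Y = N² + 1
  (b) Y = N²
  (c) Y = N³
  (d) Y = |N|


Checking option (c) Y = N³:
  N = 0.544 -> Y = 0.161 ✓
  N = 0.428 -> Y = 0.078 ✓
  N = 0.402 -> Y = 0.065 ✓
All samples match this transformation.

(c) N³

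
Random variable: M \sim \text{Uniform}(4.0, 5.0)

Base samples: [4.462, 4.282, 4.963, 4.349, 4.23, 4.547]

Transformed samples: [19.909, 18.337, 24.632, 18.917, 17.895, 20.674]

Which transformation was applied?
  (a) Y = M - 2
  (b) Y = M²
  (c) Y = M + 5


Checking option (b) Y = M²:
  M = 4.462 -> Y = 19.909 ✓
  M = 4.282 -> Y = 18.337 ✓
  M = 4.963 -> Y = 24.632 ✓
All samples match this transformation.

(b) M²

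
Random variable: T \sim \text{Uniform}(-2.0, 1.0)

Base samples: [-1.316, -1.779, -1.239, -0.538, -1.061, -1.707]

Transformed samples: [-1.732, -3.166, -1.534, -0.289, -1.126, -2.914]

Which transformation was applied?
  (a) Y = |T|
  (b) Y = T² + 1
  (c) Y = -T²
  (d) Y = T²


Checking option (c) Y = -T²:
  T = -1.316 -> Y = -1.732 ✓
  T = -1.779 -> Y = -3.166 ✓
  T = -1.239 -> Y = -1.534 ✓
All samples match this transformation.

(c) -T²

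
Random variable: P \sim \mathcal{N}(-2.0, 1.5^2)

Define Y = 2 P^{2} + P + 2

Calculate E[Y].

E[Y] = 2*E[P²] + 1*E[P] + 2
E[P] = -2
E[P²] = Var(P) + (E[P])² = 2.25 + 4 = 6.25
E[Y] = 2*6.25 + 1*(-2) + 2 = 12.5

12.5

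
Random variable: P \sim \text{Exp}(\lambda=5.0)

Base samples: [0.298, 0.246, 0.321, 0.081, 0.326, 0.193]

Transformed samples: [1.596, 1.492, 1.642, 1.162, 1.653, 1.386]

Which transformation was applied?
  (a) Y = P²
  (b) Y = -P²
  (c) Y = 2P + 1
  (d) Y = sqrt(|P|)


Checking option (c) Y = 2P + 1:
  P = 0.298 -> Y = 1.596 ✓
  P = 0.246 -> Y = 1.492 ✓
  P = 0.321 -> Y = 1.642 ✓
All samples match this transformation.

(c) 2P + 1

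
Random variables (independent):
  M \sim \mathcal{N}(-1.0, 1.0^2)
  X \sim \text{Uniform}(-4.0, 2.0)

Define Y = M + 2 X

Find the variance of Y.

For independent RVs: Var(aX + bY) = a²Var(X) + b²Var(Y)
Var(M) = 1
Var(X) = 3
Var(Y) = 1²*1 + 2²*3
= 1*1 + 4*3 = 13

13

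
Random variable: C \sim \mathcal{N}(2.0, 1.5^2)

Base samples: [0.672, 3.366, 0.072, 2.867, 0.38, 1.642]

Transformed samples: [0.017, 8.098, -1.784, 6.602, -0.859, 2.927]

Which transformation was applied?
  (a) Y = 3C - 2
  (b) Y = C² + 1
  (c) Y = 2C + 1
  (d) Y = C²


Checking option (a) Y = 3C - 2:
  C = 0.672 -> Y = 0.017 ✓
  C = 3.366 -> Y = 8.098 ✓
  C = 0.072 -> Y = -1.784 ✓
All samples match this transformation.

(a) 3C - 2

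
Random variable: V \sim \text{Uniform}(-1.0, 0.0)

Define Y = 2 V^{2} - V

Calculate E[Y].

E[Y] = 2*E[V²] - 1*E[V]
E[V] = -0.5
E[V²] = Var(V) + (E[V])² = 0.083333333 + 0.25 = 0.33333333
E[Y] = 2*0.33333333 - 1*(-0.5) = 1.1666667

1.1666667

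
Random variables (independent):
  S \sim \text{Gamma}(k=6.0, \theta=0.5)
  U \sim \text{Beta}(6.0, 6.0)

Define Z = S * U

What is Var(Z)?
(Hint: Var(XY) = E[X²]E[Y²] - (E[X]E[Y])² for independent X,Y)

Var(XY) = E[X²]E[Y²] - (E[X]E[Y])²
E[S] = 3, Var(S) = 1.5
E[U] = 0.5, Var(U) = 0.019230769
E[S²] = 1.5 + 3² = 10.5
E[U²] = 0.019230769 + 0.5² = 0.26923077
Var(Z) = 10.5*0.26923077 - (3*0.5)²
= 2.8269231 - 2.25 = 0.57692308

0.57692308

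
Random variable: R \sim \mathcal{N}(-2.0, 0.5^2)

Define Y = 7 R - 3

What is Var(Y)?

For Y = aR + b: Var(Y) = a² * Var(R)
Var(R) = 0.5^2 = 0.25
Var(Y) = 7² * 0.25 = 49 * 0.25 = 12.25

12.25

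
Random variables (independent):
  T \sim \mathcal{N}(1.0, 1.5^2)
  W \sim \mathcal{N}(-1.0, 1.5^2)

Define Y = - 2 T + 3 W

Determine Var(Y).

For independent RVs: Var(aX + bY) = a²Var(X) + b²Var(Y)
Var(T) = 2.25
Var(W) = 2.25
Var(Y) = (-2)²*2.25 + 3²*2.25
= 4*2.25 + 9*2.25 = 29.25

29.25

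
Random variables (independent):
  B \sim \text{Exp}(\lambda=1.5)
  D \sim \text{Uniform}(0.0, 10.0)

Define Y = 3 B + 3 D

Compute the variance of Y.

For independent RVs: Var(aX + bY) = a²Var(X) + b²Var(Y)
Var(B) = 0.44444444
Var(D) = 8.3333333
Var(Y) = 3²*0.44444444 + 3²*8.3333333
= 9*0.44444444 + 9*8.3333333 = 79

79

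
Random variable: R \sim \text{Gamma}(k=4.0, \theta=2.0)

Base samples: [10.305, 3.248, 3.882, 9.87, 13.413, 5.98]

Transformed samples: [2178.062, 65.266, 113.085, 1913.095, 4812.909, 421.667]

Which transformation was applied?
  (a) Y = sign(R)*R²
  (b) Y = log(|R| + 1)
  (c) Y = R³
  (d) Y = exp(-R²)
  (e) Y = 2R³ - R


Checking option (e) Y = 2R³ - R:
  R = 10.305 -> Y = 2178.062 ✓
  R = 3.248 -> Y = 65.266 ✓
  R = 3.882 -> Y = 113.085 ✓
All samples match this transformation.

(e) 2R³ - R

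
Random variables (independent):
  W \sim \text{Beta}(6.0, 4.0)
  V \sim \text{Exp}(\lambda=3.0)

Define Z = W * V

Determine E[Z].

For independent RVs: E[XY] = E[X]*E[Y]
E[W] = 0.6
E[V] = 0.33333333
E[Z] = 0.6 * 0.33333333 = 0.2

0.2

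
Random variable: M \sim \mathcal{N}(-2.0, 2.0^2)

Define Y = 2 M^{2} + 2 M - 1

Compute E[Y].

E[Y] = 2*E[M²] + 2*E[M] - 1
E[M] = -2
E[M²] = Var(M) + (E[M])² = 4 + 4 = 8
E[Y] = 2*8 + 2*(-2) - 1 = 11

11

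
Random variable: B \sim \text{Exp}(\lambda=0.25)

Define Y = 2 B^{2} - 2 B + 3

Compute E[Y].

E[Y] = 2*E[B²] - 2*E[B] + 3
E[B] = 4
E[B²] = Var(B) + (E[B])² = 16 + 16 = 32
E[Y] = 2*32 - 2*4 + 3 = 59

59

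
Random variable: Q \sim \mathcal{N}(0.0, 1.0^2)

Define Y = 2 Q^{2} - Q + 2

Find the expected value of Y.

E[Y] = 2*E[Q²] - 1*E[Q] + 2
E[Q] = 0
E[Q²] = Var(Q) + (E[Q])² = 1 + 0 = 1
E[Y] = 2*1 - 1*0 + 2 = 4

4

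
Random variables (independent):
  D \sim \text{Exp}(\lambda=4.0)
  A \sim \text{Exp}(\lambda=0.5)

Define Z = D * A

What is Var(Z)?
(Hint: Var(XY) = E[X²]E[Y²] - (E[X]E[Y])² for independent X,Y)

Var(XY) = E[X²]E[Y²] - (E[X]E[Y])²
E[D] = 0.25, Var(D) = 0.0625
E[A] = 2, Var(A) = 4
E[D²] = 0.0625 + 0.25² = 0.125
E[A²] = 4 + 2² = 8
Var(Z) = 0.125*8 - (0.25*2)²
= 1 - 0.25 = 0.75

0.75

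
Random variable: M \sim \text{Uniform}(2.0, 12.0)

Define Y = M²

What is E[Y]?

E[M²] = Var(M) + (E[M])² = 8.3333333 + 49 = 57.333333

57.333333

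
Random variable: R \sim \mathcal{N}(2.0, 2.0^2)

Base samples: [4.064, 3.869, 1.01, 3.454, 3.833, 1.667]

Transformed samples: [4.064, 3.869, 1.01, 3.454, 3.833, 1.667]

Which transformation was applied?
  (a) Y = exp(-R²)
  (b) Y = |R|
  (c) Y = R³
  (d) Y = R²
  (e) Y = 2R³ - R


Checking option (b) Y = |R|:
  R = 4.064 -> Y = 4.064 ✓
  R = 3.869 -> Y = 3.869 ✓
  R = 1.01 -> Y = 1.01 ✓
All samples match this transformation.

(b) |R|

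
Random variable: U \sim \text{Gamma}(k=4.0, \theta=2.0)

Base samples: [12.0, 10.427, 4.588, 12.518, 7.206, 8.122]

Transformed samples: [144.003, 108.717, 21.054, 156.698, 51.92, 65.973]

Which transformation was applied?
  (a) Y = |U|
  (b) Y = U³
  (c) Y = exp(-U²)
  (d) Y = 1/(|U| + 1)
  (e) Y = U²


Checking option (e) Y = U²:
  U = 12.0 -> Y = 144.003 ✓
  U = 10.427 -> Y = 108.717 ✓
  U = 4.588 -> Y = 21.054 ✓
All samples match this transformation.

(e) U²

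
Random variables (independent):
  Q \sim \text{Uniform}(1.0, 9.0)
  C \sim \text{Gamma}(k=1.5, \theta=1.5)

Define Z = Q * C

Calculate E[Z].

For independent RVs: E[XY] = E[X]*E[Y]
E[Q] = 5
E[C] = 2.25
E[Z] = 5 * 2.25 = 11.25

11.25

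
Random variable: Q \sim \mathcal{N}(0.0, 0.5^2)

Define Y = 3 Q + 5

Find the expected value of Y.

For Y = 3Q + 5:
E[Y] = 3 * E[Q] + 5
E[Q] = 0.0 = 0
E[Y] = 3 * 0 + 5 = 5

5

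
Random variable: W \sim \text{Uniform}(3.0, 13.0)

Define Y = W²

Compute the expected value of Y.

Using E[X²] = Var(X) + (E[X])²:
E[W] = 8
Var(W) = (13 - 3)^2/12 = 8.3333333
E[W²] = 8.3333333 + 8² = 8.3333333 + 64 = 72.333333

72.333333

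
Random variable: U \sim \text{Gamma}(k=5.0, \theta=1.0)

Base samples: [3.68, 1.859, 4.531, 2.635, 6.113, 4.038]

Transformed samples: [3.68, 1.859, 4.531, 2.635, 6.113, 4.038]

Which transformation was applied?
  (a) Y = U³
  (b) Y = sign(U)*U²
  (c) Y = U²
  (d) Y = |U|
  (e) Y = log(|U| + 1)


Checking option (d) Y = |U|:
  U = 3.68 -> Y = 3.68 ✓
  U = 1.859 -> Y = 1.859 ✓
  U = 4.531 -> Y = 4.531 ✓
All samples match this transformation.

(d) |U|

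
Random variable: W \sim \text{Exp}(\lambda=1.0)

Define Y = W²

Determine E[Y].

Using E[X²] = Var(X) + (E[X])²:
E[W] = 1
Var(W) = 1/1.0^2 = 1
E[W²] = 1 + 1² = 1 + 1 = 2

2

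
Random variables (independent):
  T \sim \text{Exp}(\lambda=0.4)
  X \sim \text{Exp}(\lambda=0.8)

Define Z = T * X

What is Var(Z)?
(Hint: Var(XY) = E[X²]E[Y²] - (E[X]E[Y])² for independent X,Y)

Var(XY) = E[X²]E[Y²] - (E[X]E[Y])²
E[T] = 2.5, Var(T) = 6.25
E[X] = 1.25, Var(X) = 1.5625
E[T²] = 6.25 + 2.5² = 12.5
E[X²] = 1.5625 + 1.25² = 3.125
Var(Z) = 12.5*3.125 - (2.5*1.25)²
= 39.0625 - 9.765625 = 29.296875

29.296875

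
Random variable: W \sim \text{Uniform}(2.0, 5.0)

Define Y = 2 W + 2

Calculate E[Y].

For Y = 2W + 2:
E[Y] = 2 * E[W] + 2
E[W] = (2 + 5)/2 = 3.5
E[Y] = 2 * 3.5 + 2 = 9

9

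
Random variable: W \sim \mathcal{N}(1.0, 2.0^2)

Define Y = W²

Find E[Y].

E[W²] = Var(W) + (E[W])² = 4 + 1 = 5

5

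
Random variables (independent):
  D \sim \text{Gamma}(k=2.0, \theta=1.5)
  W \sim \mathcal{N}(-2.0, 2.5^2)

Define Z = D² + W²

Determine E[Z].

E[Z] = E[D²] + E[W²]
E[D²] = Var(D) + E[D]² = 4.5 + 9 = 13.5
E[W²] = Var(W) + E[W]² = 6.25 + 4 = 10.25
E[Z] = 13.5 + 10.25 = 23.75

23.75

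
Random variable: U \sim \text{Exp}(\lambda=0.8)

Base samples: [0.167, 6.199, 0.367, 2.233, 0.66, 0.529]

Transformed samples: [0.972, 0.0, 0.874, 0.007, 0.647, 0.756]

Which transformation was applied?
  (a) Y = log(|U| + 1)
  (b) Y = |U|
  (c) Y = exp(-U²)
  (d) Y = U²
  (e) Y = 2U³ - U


Checking option (c) Y = exp(-U²):
  U = 0.167 -> Y = 0.972 ✓
  U = 6.199 -> Y = 0.0 ✓
  U = 0.367 -> Y = 0.874 ✓
All samples match this transformation.

(c) exp(-U²)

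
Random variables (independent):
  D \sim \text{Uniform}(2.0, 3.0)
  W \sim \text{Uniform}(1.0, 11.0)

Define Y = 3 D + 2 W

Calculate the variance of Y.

For independent RVs: Var(aX + bY) = a²Var(X) + b²Var(Y)
Var(D) = 0.083333333
Var(W) = 8.3333333
Var(Y) = 3²*0.083333333 + 2²*8.3333333
= 9*0.083333333 + 4*8.3333333 = 34.083333

34.083333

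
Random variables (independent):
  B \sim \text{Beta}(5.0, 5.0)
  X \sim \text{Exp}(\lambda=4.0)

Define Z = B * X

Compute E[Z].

For independent RVs: E[XY] = E[X]*E[Y]
E[B] = 0.5
E[X] = 0.25
E[Z] = 0.5 * 0.25 = 0.125

0.125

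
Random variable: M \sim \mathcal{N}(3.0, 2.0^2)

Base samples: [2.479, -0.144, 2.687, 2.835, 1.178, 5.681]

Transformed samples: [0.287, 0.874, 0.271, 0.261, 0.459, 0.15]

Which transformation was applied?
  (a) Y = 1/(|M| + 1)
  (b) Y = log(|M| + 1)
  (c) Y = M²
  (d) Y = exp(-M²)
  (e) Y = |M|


Checking option (a) Y = 1/(|M| + 1):
  M = 2.479 -> Y = 0.287 ✓
  M = -0.144 -> Y = 0.874 ✓
  M = 2.687 -> Y = 0.271 ✓
All samples match this transformation.

(a) 1/(|M| + 1)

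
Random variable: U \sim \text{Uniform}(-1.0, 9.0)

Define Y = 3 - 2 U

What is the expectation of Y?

For Y = -2U + 3:
E[Y] = -2 * E[U] + 3
E[U] = (-1 + 9)/2 = 4
E[Y] = -2 * 4 + 3 = -5

-5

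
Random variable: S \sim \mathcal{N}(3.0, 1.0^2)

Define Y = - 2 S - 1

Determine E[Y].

For Y = -2S - 1:
E[Y] = -2 * E[S] - 1
E[S] = 3.0 = 3
E[Y] = -2 * 3 - 1 = -7

-7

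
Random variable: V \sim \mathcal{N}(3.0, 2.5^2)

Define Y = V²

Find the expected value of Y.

Using E[X²] = Var(X) + (E[X])²:
E[V] = 3
Var(V) = 2.5^2 = 6.25
E[V²] = 6.25 + 3² = 6.25 + 9 = 15.25

15.25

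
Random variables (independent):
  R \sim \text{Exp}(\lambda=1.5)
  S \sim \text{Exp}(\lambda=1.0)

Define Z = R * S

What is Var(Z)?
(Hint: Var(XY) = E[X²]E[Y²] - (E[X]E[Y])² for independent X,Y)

Var(XY) = E[X²]E[Y²] - (E[X]E[Y])²
E[R] = 0.66666667, Var(R) = 0.44444444
E[S] = 1, Var(S) = 1
E[R²] = 0.44444444 + 0.66666667² = 0.88888889
E[S²] = 1 + 1² = 2
Var(Z) = 0.88888889*2 - (0.66666667*1)²
= 1.7777778 - 0.44444444 = 1.3333333

1.3333333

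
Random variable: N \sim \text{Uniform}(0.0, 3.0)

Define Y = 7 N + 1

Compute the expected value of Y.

For Y = 7N + 1:
E[Y] = 7 * E[N] + 1
E[N] = (0 + 3)/2 = 1.5
E[Y] = 7 * 1.5 + 1 = 11.5

11.5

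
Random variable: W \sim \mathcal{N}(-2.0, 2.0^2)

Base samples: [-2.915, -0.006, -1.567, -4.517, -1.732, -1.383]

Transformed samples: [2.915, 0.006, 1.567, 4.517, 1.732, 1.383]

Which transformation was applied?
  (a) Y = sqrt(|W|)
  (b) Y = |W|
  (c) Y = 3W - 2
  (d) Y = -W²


Checking option (b) Y = |W|:
  W = -2.915 -> Y = 2.915 ✓
  W = -0.006 -> Y = 0.006 ✓
  W = -1.567 -> Y = 1.567 ✓
All samples match this transformation.

(b) |W|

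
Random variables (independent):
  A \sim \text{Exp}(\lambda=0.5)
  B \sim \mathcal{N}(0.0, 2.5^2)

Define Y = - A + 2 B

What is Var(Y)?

For independent RVs: Var(aX + bY) = a²Var(X) + b²Var(Y)
Var(A) = 4
Var(B) = 6.25
Var(Y) = (-1)²*4 + 2²*6.25
= 1*4 + 4*6.25 = 29

29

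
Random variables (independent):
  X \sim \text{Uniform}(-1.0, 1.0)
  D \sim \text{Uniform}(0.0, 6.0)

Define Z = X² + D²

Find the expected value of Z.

E[Z] = E[X²] + E[D²]
E[X²] = Var(X) + E[X]² = 0.33333333 + 0 = 0.33333333
E[D²] = Var(D) + E[D]² = 3 + 9 = 12
E[Z] = 0.33333333 + 12 = 12.333333

12.333333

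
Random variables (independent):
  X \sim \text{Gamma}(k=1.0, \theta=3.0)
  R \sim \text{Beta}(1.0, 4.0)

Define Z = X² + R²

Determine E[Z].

E[Z] = E[X²] + E[R²]
E[X²] = Var(X) + E[X]² = 9 + 9 = 18
E[R²] = Var(R) + E[R]² = 0.026666667 + 0.04 = 0.066666667
E[Z] = 18 + 0.066666667 = 18.066667

18.066667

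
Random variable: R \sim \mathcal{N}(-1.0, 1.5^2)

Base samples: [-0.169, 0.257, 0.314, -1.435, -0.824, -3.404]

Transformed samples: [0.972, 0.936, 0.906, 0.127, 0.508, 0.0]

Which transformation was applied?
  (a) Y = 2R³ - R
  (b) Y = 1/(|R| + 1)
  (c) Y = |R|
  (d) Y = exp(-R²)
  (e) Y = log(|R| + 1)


Checking option (d) Y = exp(-R²):
  R = -0.169 -> Y = 0.972 ✓
  R = 0.257 -> Y = 0.936 ✓
  R = 0.314 -> Y = 0.906 ✓
All samples match this transformation.

(d) exp(-R²)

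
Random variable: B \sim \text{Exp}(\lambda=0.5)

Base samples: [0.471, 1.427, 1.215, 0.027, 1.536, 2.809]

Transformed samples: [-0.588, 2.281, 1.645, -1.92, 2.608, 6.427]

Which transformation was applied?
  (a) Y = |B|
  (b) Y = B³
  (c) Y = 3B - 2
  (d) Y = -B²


Checking option (c) Y = 3B - 2:
  B = 0.471 -> Y = -0.588 ✓
  B = 1.427 -> Y = 2.281 ✓
  B = 1.215 -> Y = 1.645 ✓
All samples match this transformation.

(c) 3B - 2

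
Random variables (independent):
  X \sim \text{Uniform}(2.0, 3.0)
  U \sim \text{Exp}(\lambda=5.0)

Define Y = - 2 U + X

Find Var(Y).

For independent RVs: Var(aX + bY) = a²Var(X) + b²Var(Y)
Var(X) = 0.083333333
Var(U) = 0.04
Var(Y) = 1²*0.083333333 + (-2)²*0.04
= 1*0.083333333 + 4*0.04 = 0.24333333

0.24333333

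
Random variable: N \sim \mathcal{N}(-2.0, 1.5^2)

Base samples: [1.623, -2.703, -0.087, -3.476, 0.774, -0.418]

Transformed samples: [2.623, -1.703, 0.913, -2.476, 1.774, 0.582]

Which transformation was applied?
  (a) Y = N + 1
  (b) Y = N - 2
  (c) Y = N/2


Checking option (a) Y = N + 1:
  N = 1.623 -> Y = 2.623 ✓
  N = -2.703 -> Y = -1.703 ✓
  N = -0.087 -> Y = 0.913 ✓
All samples match this transformation.

(a) N + 1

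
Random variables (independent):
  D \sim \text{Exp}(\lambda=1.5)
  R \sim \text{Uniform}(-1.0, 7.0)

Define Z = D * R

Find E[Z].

For independent RVs: E[XY] = E[X]*E[Y]
E[D] = 0.66666667
E[R] = 3
E[Z] = 0.66666667 * 3 = 2

2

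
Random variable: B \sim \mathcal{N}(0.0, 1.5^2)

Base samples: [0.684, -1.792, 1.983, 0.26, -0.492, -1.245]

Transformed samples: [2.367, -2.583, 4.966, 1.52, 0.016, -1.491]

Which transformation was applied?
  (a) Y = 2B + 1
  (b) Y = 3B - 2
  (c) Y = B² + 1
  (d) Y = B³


Checking option (a) Y = 2B + 1:
  B = 0.684 -> Y = 2.367 ✓
  B = -1.792 -> Y = -2.583 ✓
  B = 1.983 -> Y = 4.966 ✓
All samples match this transformation.

(a) 2B + 1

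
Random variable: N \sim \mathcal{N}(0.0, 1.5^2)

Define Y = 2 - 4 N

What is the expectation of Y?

For Y = -4N + 2:
E[Y] = -4 * E[N] + 2
E[N] = 0.0 = 0
E[Y] = -4 * 0 + 2 = 2

2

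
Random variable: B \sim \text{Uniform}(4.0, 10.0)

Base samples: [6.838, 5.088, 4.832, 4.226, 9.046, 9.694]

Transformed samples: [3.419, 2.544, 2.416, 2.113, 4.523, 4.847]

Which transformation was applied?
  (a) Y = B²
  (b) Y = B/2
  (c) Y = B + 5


Checking option (b) Y = B/2:
  B = 6.838 -> Y = 3.419 ✓
  B = 5.088 -> Y = 2.544 ✓
  B = 4.832 -> Y = 2.416 ✓
All samples match this transformation.

(b) B/2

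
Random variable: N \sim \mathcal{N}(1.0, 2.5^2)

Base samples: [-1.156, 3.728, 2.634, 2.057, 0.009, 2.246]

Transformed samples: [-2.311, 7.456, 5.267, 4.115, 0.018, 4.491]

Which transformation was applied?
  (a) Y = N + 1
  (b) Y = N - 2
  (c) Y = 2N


Checking option (c) Y = 2N:
  N = -1.156 -> Y = -2.311 ✓
  N = 3.728 -> Y = 7.456 ✓
  N = 2.634 -> Y = 5.267 ✓
All samples match this transformation.

(c) 2N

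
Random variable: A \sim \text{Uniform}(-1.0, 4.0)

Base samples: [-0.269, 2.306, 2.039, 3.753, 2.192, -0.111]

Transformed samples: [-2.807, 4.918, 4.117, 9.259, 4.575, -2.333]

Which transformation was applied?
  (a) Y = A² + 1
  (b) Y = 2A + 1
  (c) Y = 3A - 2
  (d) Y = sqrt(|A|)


Checking option (c) Y = 3A - 2:
  A = -0.269 -> Y = -2.807 ✓
  A = 2.306 -> Y = 4.918 ✓
  A = 2.039 -> Y = 4.117 ✓
All samples match this transformation.

(c) 3A - 2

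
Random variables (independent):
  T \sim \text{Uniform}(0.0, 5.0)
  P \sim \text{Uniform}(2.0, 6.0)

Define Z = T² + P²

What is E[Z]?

E[Z] = E[T²] + E[P²]
E[T²] = Var(T) + E[T]² = 2.0833333 + 6.25 = 8.3333333
E[P²] = Var(P) + E[P]² = 1.3333333 + 16 = 17.333333
E[Z] = 8.3333333 + 17.333333 = 25.666667

25.666667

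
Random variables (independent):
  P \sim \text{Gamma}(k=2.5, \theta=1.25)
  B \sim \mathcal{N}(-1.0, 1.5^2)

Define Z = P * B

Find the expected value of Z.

For independent RVs: E[XY] = E[X]*E[Y]
E[P] = 3.125
E[B] = -1
E[Z] = 3.125 * (-1) = -3.125

-3.125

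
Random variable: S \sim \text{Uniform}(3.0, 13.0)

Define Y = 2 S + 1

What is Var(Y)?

For Y = aS + b: Var(Y) = a² * Var(S)
Var(S) = (13 - 3)^2/12 = 8.3333333
Var(Y) = 2² * 8.3333333 = 4 * 8.3333333 = 33.333333

33.333333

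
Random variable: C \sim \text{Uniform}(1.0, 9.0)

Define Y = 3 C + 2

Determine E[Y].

For Y = 3C + 2:
E[Y] = 3 * E[C] + 2
E[C] = (1 + 9)/2 = 5
E[Y] = 3 * 5 + 2 = 17

17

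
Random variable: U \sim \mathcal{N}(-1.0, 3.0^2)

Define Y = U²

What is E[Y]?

E[U²] = Var(U) + (E[U])² = 9 + 1 = 10

10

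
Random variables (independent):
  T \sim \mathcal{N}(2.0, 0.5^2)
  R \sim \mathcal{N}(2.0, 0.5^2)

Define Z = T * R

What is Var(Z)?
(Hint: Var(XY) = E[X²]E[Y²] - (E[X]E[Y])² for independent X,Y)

Var(XY) = E[X²]E[Y²] - (E[X]E[Y])²
E[T] = 2, Var(T) = 0.25
E[R] = 2, Var(R) = 0.25
E[T²] = 0.25 + 2² = 4.25
E[R²] = 0.25 + 2² = 4.25
Var(Z) = 4.25*4.25 - (2*2)²
= 18.0625 - 16 = 2.0625

2.0625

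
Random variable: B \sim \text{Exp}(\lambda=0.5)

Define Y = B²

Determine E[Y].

E[B²] = Var(B) + (E[B])² = 4 + 4 = 8

8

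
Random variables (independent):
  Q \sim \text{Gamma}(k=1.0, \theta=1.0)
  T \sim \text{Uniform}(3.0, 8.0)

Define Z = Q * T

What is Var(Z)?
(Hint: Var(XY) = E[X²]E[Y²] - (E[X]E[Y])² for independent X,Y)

Var(XY) = E[X²]E[Y²] - (E[X]E[Y])²
E[Q] = 1, Var(Q) = 1
E[T] = 5.5, Var(T) = 2.0833333
E[Q²] = 1 + 1² = 2
E[T²] = 2.0833333 + 5.5² = 32.333333
Var(Z) = 2*32.333333 - (1*5.5)²
= 64.666667 - 30.25 = 34.416667

34.416667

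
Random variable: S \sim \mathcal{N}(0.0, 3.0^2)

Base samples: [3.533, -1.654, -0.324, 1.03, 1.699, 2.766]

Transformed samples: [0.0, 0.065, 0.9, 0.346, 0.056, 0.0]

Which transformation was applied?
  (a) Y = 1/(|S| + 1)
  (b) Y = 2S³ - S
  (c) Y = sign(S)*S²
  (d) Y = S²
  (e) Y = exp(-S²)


Checking option (e) Y = exp(-S²):
  S = 3.533 -> Y = 0.0 ✓
  S = -1.654 -> Y = 0.065 ✓
  S = -0.324 -> Y = 0.9 ✓
All samples match this transformation.

(e) exp(-S²)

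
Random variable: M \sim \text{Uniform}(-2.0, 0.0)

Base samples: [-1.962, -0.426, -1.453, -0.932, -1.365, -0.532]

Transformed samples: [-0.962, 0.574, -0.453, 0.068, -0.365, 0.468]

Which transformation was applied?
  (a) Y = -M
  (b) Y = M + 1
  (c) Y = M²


Checking option (b) Y = M + 1:
  M = -1.962 -> Y = -0.962 ✓
  M = -0.426 -> Y = 0.574 ✓
  M = -1.453 -> Y = -0.453 ✓
All samples match this transformation.

(b) M + 1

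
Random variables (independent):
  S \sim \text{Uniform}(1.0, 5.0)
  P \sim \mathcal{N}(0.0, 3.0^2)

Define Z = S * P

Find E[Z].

For independent RVs: E[XY] = E[X]*E[Y]
E[S] = 3
E[P] = 0
E[Z] = 3 * 0 = 0

0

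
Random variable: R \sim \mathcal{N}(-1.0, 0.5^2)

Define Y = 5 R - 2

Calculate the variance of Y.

For Y = aR + b: Var(Y) = a² * Var(R)
Var(R) = 0.5^2 = 0.25
Var(Y) = 5² * 0.25 = 25 * 0.25 = 6.25

6.25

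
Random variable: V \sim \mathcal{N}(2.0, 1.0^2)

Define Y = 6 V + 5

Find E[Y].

For Y = 6V + 5:
E[Y] = 6 * E[V] + 5
E[V] = 2.0 = 2
E[Y] = 6 * 2 + 5 = 17

17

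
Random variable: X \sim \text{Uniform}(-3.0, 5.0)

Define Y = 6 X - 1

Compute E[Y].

For Y = 6X - 1:
E[Y] = 6 * E[X] - 1
E[X] = (-3 + 5)/2 = 1
E[Y] = 6 * 1 - 1 = 5

5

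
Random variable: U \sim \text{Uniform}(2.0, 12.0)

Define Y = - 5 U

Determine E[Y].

For Y = -5U:
E[Y] = -5 * E[U]
E[U] = (2 + 12)/2 = 7
E[Y] = -5 * 7 = -35

-35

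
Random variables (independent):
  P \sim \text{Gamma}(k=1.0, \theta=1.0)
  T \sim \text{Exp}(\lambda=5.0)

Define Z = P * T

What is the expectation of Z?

For independent RVs: E[XY] = E[X]*E[Y]
E[P] = 1
E[T] = 0.2
E[Z] = 1 * 0.2 = 0.2

0.2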